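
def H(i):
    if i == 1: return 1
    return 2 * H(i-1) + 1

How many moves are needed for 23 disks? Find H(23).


H(23) = 2 * H(22) + 1
H(22) = 2 * H(21) + 1
H(21) = 2 * H(20) + 1
H(20) = 2 * H(19) + 1
H(19) = 2 * H(18) + 1
H(18) = 2 * H(17) + 1
H(17) = 2 * H(16) + 1
H(16) = 2 * H(15) + 1
H(15) = 2 * H(14) + 1
H(14) = 2 * H(13) + 1
H(13) = 2 * H(12) + 1
H(12) = 2 * H(11) + 1
H(11) = 2 * H(10) + 1
H(10) = 2 * H(9) + 1
H(9) = 2 * H(8) + 1
H(8) = 2 * H(7) + 1
H(7) = 2 * H(6) + 1
H(6) = 2 * H(5) + 1
H(5) = 2 * H(4) + 1
H(4) = 2 * H(3) + 1
H(3) = 2 * H(2) + 1
H(2) = 2 * H(1) + 1
H(1) = 1  (base case)
H(2) = 2 * 1 + 1 = 3
H(3) = 2 * 3 + 1 = 7
H(4) = 2 * 7 + 1 = 15
H(5) = 2 * 15 + 1 = 31
H(6) = 2 * 31 + 1 = 63
H(7) = 2 * 63 + 1 = 127
H(8) = 2 * 127 + 1 = 255
H(9) = 2 * 255 + 1 = 511
H(10) = 2 * 511 + 1 = 1023
H(11) = 2 * 1023 + 1 = 2047
H(12) = 2 * 2047 + 1 = 4095
H(13) = 2 * 4095 + 1 = 8191
H(14) = 2 * 8191 + 1 = 16383
H(15) = 2 * 16383 + 1 = 32767
H(16) = 2 * 32767 + 1 = 65535
H(17) = 2 * 65535 + 1 = 131071
H(18) = 2 * 131071 + 1 = 262143
H(19) = 2 * 262143 + 1 = 524287
H(20) = 2 * 524287 + 1 = 1048575
H(21) = 2 * 1048575 + 1 = 2097151
H(22) = 2 * 2097151 + 1 = 4194303
H(23) = 2 * 4194303 + 1 = 8388607

8388607


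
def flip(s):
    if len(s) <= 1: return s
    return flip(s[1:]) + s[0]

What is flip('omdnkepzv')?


flip('omdnkepzv') = flip('mdnkepzv') + 'o'
flip('mdnkepzv') = flip('dnkepzv') + 'm'
flip('dnkepzv') = flip('nkepzv') + 'd'
flip('nkepzv') = flip('kepzv') + 'n'
flip('kepzv') = flip('epzv') + 'k'
flip('epzv') = flip('pzv') + 'e'
flip('pzv') = flip('zv') + 'p'
flip('zv') = flip('v') + 'z'
flip('v') = 'v'  (base case)
Concatenating: 'v' + 'z' + 'p' + 'e' + 'k' + 'n' + 'd' + 'm' + 'o' = 'vzpekndmo'

vzpekndmo


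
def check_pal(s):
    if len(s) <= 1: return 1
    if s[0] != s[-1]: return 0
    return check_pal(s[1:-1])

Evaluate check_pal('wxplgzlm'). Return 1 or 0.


check_pal('wxplgzlm'): s[0]='w' != s[-1]='m' -> return 0
Result: 0 (not a palindrome)

0


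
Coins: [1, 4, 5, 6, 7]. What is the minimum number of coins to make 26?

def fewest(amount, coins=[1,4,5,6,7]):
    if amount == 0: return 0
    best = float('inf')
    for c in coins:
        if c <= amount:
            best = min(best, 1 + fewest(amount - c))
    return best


Building up with DP:
fewest(0) = 0
fewest(1) = min(1+fewest(0)=1+0=1) = 1
fewest(2) = min(1+fewest(1)=1+1=2) = 2
fewest(3) = min(1+fewest(2)=1+2=3) = 3
fewest(4) = min(1+fewest(3)=1+3=4, 1+fewest(0)=1+0=1) = 1
fewest(5) = min(1+fewest(4)=1+1=2, 1+fewest(1)=1+1=2, 1+fewest(0)=1+0=1) = 1
fewest(6) = min(1+fewest(5)=1+1=2, 1+fewest(2)=1+2=3, 1+fewest(1)=1+1=2, 1+fewest(0)=1+0=1) = 1
fewest(7) = min(1+fewest(6)=1+1=2, 1+fewest(3)=1+3=4, 1+fewest(2)=1+2=3, 1+fewest(1)=1+1=2, 1+fewest(0)=1+0=1) = 1
fewest(8) = min(1+fewest(7)=1+1=2, 1+fewest(4)=1+1=2, 1+fewest(3)=1+3=4, 1+fewest(2)=1+2=3, 1+fewest(1)=1+1=2) = 2
fewest(9) = min(1+fewest(8)=1+2=3, 1+fewest(5)=1+1=2, 1+fewest(4)=1+1=2, 1+fewest(3)=1+3=4, 1+fewest(2)=1+2=3) = 2
fewest(10) = min(1+fewest(9)=1+2=3, 1+fewest(6)=1+1=2, 1+fewest(5)=1+1=2, 1+fewest(4)=1+1=2, 1+fewest(3)=1+3=4) = 2
fewest(11) = min(1+fewest(10)=1+2=3, 1+fewest(7)=1+1=2, 1+fewest(6)=1+1=2, 1+fewest(5)=1+1=2, 1+fewest(4)=1+1=2) = 2
fewest(12) = min(1+fewest(11)=1+2=3, 1+fewest(8)=1+2=3, 1+fewest(7)=1+1=2, 1+fewest(6)=1+1=2, 1+fewest(5)=1+1=2) = 2
fewest(13) = min(1+fewest(12)=1+2=3, 1+fewest(9)=1+2=3, 1+fewest(8)=1+2=3, 1+fewest(7)=1+1=2, 1+fewest(6)=1+1=2) = 2
fewest(14) = min(1+fewest(13)=1+2=3, 1+fewest(10)=1+2=3, 1+fewest(9)=1+2=3, 1+fewest(8)=1+2=3, 1+fewest(7)=1+1=2) = 2
fewest(15) = min(1+fewest(14)=1+2=3, 1+fewest(11)=1+2=3, 1+fewest(10)=1+2=3, 1+fewest(9)=1+2=3, 1+fewest(8)=1+2=3) = 3
fewest(16) = min(1+fewest(15)=1+3=4, 1+fewest(12)=1+2=3, 1+fewest(11)=1+2=3, 1+fewest(10)=1+2=3, 1+fewest(9)=1+2=3) = 3
fewest(17) = min(1+fewest(16)=1+3=4, 1+fewest(13)=1+2=3, 1+fewest(12)=1+2=3, 1+fewest(11)=1+2=3, 1+fewest(10)=1+2=3) = 3
fewest(18) = min(1+fewest(17)=1+3=4, 1+fewest(14)=1+2=3, 1+fewest(13)=1+2=3, 1+fewest(12)=1+2=3, 1+fewest(11)=1+2=3) = 3
fewest(19) = min(1+fewest(18)=1+3=4, 1+fewest(15)=1+3=4, 1+fewest(14)=1+2=3, 1+fewest(13)=1+2=3, 1+fewest(12)=1+2=3) = 3
fewest(20) = min(1+fewest(19)=1+3=4, 1+fewest(16)=1+3=4, 1+fewest(15)=1+3=4, 1+fewest(14)=1+2=3, 1+fewest(13)=1+2=3) = 3
fewest(21) = min(1+fewest(20)=1+3=4, 1+fewest(17)=1+3=4, 1+fewest(16)=1+3=4, 1+fewest(15)=1+3=4, 1+fewest(14)=1+2=3) = 3
fewest(22) = min(1+fewest(21)=1+3=4, 1+fewest(18)=1+3=4, 1+fewest(17)=1+3=4, 1+fewest(16)=1+3=4, 1+fewest(15)=1+3=4) = 4
fewest(23) = min(1+fewest(22)=1+4=5, 1+fewest(19)=1+3=4, 1+fewest(18)=1+3=4, 1+fewest(17)=1+3=4, 1+fewest(16)=1+3=4) = 4
fewest(24) = min(1+fewest(23)=1+4=5, 1+fewest(20)=1+3=4, 1+fewest(19)=1+3=4, 1+fewest(18)=1+3=4, 1+fewest(17)=1+3=4) = 4
fewest(25) = min(1+fewest(24)=1+4=5, 1+fewest(21)=1+3=4, 1+fewest(20)=1+3=4, 1+fewest(19)=1+3=4, 1+fewest(18)=1+3=4) = 4
fewest(26) = min(1+fewest(25)=1+4=5, 1+fewest(22)=1+4=5, 1+fewest(21)=1+3=4, 1+fewest(20)=1+3=4, 1+fewest(19)=1+3=4) = 4

4


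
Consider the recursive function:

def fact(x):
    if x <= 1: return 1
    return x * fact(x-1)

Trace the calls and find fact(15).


fact(15)
= 15 * fact(14)
= 15 * 14 * fact(13)
= 15 * 14 * 13 * fact(12)
= 15 * 14 * 13 * 12 * fact(11)
= 15 * 14 * 13 * 12 * 11 * fact(10)
= 15 * 14 * 13 * 12 * 11 * 10 * fact(9)
= 15 * 14 * 13 * 12 * 11 * 10 * 9 * fact(8)
= 15 * 14 * 13 * 12 * 11 * 10 * 9 * 8 * fact(7)
= 15 * 14 * 13 * 12 * 11 * 10 * 9 * 8 * 7 * fact(6)
= 15 * 14 * 13 * 12 * 11 * 10 * 9 * 8 * 7 * 6 * fact(5)
= 15 * 14 * 13 * 12 * 11 * 10 * 9 * 8 * 7 * 6 * 5 * fact(4)
= 15 * 14 * 13 * 12 * 11 * 10 * 9 * 8 * 7 * 6 * 5 * 4 * fact(3)
= 15 * 14 * 13 * 12 * 11 * 10 * 9 * 8 * 7 * 6 * 5 * 4 * 3 * fact(2)
= 15 * 14 * 13 * 12 * 11 * 10 * 9 * 8 * 7 * 6 * 5 * 4 * 3 * 2 * fact(1)
= 15 * 14 * 13 * 12 * 11 * 10 * 9 * 8 * 7 * 6 * 5 * 4 * 3 * 2 * 1
= 1307674368000

1307674368000


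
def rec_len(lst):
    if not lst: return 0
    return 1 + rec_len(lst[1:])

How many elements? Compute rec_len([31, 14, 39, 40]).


rec_len([31, 14, 39, 40]) = 1 + rec_len([14, 39, 40])
rec_len([14, 39, 40]) = 1 + rec_len([39, 40])
rec_len([39, 40]) = 1 + rec_len([40])
rec_len([40]) = 1 + rec_len([])
rec_len([]) = 0  (base case)
Unwinding: 1 + 1 + 1 + 1 + 0 = 4

4


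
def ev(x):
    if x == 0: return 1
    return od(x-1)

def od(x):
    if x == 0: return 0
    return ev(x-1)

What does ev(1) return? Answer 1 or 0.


ev(1) = od(0)
od(0) = 0  (base case)
Result: 0

0


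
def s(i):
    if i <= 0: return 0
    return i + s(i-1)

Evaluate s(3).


s(3)
= 3 + 2 + 1 + s(0)
= 3 + 2 + 1 + 0
= 6

6


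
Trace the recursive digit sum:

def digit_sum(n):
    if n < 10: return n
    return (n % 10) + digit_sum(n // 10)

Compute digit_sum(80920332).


digit_sum(80920332) = 2 + digit_sum(8092033)
digit_sum(8092033) = 3 + digit_sum(809203)
digit_sum(809203) = 3 + digit_sum(80920)
digit_sum(80920) = 0 + digit_sum(8092)
digit_sum(8092) = 2 + digit_sum(809)
digit_sum(809) = 9 + digit_sum(80)
digit_sum(80) = 0 + digit_sum(8)
digit_sum(8) = 8  (base case)
Total: 2 + 3 + 3 + 0 + 2 + 9 + 0 + 8 = 27

27


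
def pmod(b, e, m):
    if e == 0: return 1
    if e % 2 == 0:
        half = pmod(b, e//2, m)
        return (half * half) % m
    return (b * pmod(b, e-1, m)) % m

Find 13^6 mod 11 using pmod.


pmod(13, 6, 11): e is even, compute pmod(13, 3, 11)
  pmod(13, 3, 11): e is odd, compute pmod(13, 2, 11)
    pmod(13, 2, 11): e is even, compute pmod(13, 1, 11)
      pmod(13, 1, 11): e is odd, compute pmod(13, 0, 11)
        pmod(13, 0, 11) = 1
      (13 * 1) % 11 = 2
    half=2, (2*2) % 11 = 4
  (13 * 4) % 11 = 8
half=8, (8*8) % 11 = 9

9


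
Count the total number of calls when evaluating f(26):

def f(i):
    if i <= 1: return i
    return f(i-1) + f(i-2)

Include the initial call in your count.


Let C(n) = total calls for f(n)
C(0) = 1, C(1) = 1
C(2) = 1 + C(1) + C(0) = 1 + 1 + 1 = 3
C(3) = 1 + C(2) + C(1) = 1 + 3 + 1 = 5
C(4) = 1 + C(3) + C(2) = 1 + 5 + 3 = 9
C(5) = 1 + C(4) + C(3) = 1 + 9 + 5 = 15
C(6) = 1 + C(5) + C(4) = 1 + 15 + 9 = 25
C(7) = 1 + C(6) + C(5) = 1 + 25 + 15 = 41
C(8) = 1 + C(7) + C(6) = 1 + 41 + 25 = 67
C(9) = 1 + C(8) + C(7) = 1 + 67 + 41 = 109
C(10) = 1 + C(9) + C(8) = 1 + 109 + 67 = 177
C(11) = 1 + C(10) + C(9) = 1 + 177 + 109 = 287
C(12) = 1 + C(11) + C(10) = 1 + 287 + 177 = 465
C(13) = 1 + C(12) + C(11) = 1 + 465 + 287 = 753
C(14) = 1 + C(13) + C(12) = 1 + 753 + 465 = 1219
C(15) = 1 + C(14) + C(13) = 1 + 1219 + 753 = 1973
C(16) = 1 + C(15) + C(14) = 1 + 1973 + 1219 = 3193
C(17) = 1 + C(16) + C(15) = 1 + 3193 + 1973 = 5167
C(18) = 1 + C(17) + C(16) = 1 + 5167 + 3193 = 8361
C(19) = 1 + C(18) + C(17) = 1 + 8361 + 5167 = 13529
C(20) = 1 + C(19) + C(18) = 1 + 13529 + 8361 = 21891
C(21) = 1 + C(20) + C(19) = 1 + 21891 + 13529 = 35421
C(22) = 1 + C(21) + C(20) = 1 + 35421 + 21891 = 57313
C(23) = 1 + C(22) + C(21) = 1 + 57313 + 35421 = 92735
C(24) = 1 + C(23) + C(22) = 1 + 92735 + 57313 = 150049
C(25) = 1 + C(24) + C(23) = 1 + 150049 + 92735 = 242785
C(26) = 1 + C(25) + C(24) = 1 + 242785 + 150049 = 392835

392835


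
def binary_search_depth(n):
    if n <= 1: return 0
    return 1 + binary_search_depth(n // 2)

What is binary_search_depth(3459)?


3459 / 2 = 1729
1729 / 2 = 864
864 / 2 = 432
432 / 2 = 216
216 / 2 = 108
108 / 2 = 54
54 / 2 = 27
27 / 2 = 13
13 / 2 = 6
6 / 2 = 3
3 / 2 = 1
Reached 1 after 11 halvings

11


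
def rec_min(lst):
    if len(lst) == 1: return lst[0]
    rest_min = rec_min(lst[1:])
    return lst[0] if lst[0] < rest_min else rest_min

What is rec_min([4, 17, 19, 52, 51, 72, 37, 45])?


rec_min([4, 17, 19, 52, 51, 72, 37, 45]): compare 4 with rec_min([17, 19, 52, 51, 72, 37, 45])
rec_min([17, 19, 52, 51, 72, 37, 45]): compare 17 with rec_min([19, 52, 51, 72, 37, 45])
rec_min([19, 52, 51, 72, 37, 45]): compare 19 with rec_min([52, 51, 72, 37, 45])
rec_min([52, 51, 72, 37, 45]): compare 52 with rec_min([51, 72, 37, 45])
rec_min([51, 72, 37, 45]): compare 51 with rec_min([72, 37, 45])
rec_min([72, 37, 45]): compare 72 with rec_min([37, 45])
rec_min([37, 45]): compare 37 with rec_min([45])
rec_min([45]) = 45  (base case)
Compare 37 with 45 -> 37
Compare 72 with 37 -> 37
Compare 51 with 37 -> 37
Compare 52 with 37 -> 37
Compare 19 with 37 -> 19
Compare 17 with 19 -> 17
Compare 4 with 17 -> 4

4


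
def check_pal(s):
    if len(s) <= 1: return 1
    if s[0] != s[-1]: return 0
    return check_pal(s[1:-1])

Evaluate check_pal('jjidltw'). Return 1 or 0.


check_pal('jjidltw'): s[0]='j' != s[-1]='w' -> return 0
Result: 0 (not a palindrome)

0


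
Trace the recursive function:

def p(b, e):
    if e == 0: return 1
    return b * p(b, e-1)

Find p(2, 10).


p(2, 10)
= 2 * p(2, 9)
= 2 * 2 * p(2, 8)
= 2 * 2 * 2 * p(2, 7)
= 2 * 2 * 2 * 2 * p(2, 6)
= 2 * 2 * 2 * 2 * 2 * p(2, 5)
= 2 * 2 * 2 * 2 * 2 * 2 * p(2, 4)
= 2 * 2 * 2 * 2 * 2 * 2 * 2 * p(2, 3)
= 2 * 2 * 2 * 2 * 2 * 2 * 2 * 2 * p(2, 2)
= 2 * 2 * 2 * 2 * 2 * 2 * 2 * 2 * 2 * p(2, 1)
= 2 * 2 * 2 * 2 * 2 * 2 * 2 * 2 * 2 * 2 * p(2, 0)
= 2 * 2 * 2 * 2 * 2 * 2 * 2 * 2 * 2 * 2 * 1
= 1024

1024


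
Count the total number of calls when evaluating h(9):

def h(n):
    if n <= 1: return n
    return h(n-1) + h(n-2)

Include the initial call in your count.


Let C(n) = total calls for h(n)
C(0) = 1, C(1) = 1
C(2) = 1 + C(1) + C(0) = 1 + 1 + 1 = 3
C(3) = 1 + C(2) + C(1) = 1 + 3 + 1 = 5
C(4) = 1 + C(3) + C(2) = 1 + 5 + 3 = 9
C(5) = 1 + C(4) + C(3) = 1 + 9 + 5 = 15
C(6) = 1 + C(5) + C(4) = 1 + 15 + 9 = 25
C(7) = 1 + C(6) + C(5) = 1 + 25 + 15 = 41
C(8) = 1 + C(7) + C(6) = 1 + 41 + 25 = 67
C(9) = 1 + C(8) + C(7) = 1 + 67 + 41 = 109

109


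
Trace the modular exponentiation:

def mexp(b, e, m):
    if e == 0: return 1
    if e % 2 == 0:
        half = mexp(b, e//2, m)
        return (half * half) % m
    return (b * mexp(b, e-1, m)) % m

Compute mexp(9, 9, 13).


mexp(9, 9, 13): e is odd, compute mexp(9, 8, 13)
  mexp(9, 8, 13): e is even, compute mexp(9, 4, 13)
    mexp(9, 4, 13): e is even, compute mexp(9, 2, 13)
      mexp(9, 2, 13): e is even, compute mexp(9, 1, 13)
        mexp(9, 1, 13): e is odd, compute mexp(9, 0, 13)
          mexp(9, 0, 13) = 1
        (9 * 1) % 13 = 9
      half=9, (9*9) % 13 = 3
    half=3, (3*3) % 13 = 9
  half=9, (9*9) % 13 = 3
(9 * 3) % 13 = 1

1


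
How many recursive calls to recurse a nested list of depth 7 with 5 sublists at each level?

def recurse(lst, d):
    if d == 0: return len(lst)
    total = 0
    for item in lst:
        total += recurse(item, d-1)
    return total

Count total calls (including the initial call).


At depth 0 (root): 1 call
At depth 1: each of 1 parents calls recurse on 5 children = 5 calls
At depth 2: each of 5 parents calls recurse on 5 children = 25 calls
At depth 3: each of 25 parents calls recurse on 5 children = 125 calls
At depth 4: each of 125 parents calls recurse on 5 children = 625 calls
At depth 5: each of 625 parents calls recurse on 5 children = 3125 calls
At depth 6: each of 3125 parents calls recurse on 5 children = 15625 calls
At depth 7: each of 15625 parents calls recurse on 5 children = 78125 calls
Total: 1 + 5 + 25 + 125 + 625 + 3125 + 15625 + 78125 = 97656

97656


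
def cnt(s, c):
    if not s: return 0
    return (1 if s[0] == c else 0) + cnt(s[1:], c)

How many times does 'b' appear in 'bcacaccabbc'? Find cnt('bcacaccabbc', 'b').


s[0]='b' == 'b' -> 1
s[0]='c' != 'b' -> 0
s[0]='a' != 'b' -> 0
s[0]='c' != 'b' -> 0
s[0]='a' != 'b' -> 0
s[0]='c' != 'b' -> 0
s[0]='c' != 'b' -> 0
s[0]='a' != 'b' -> 0
s[0]='b' == 'b' -> 1
s[0]='b' == 'b' -> 1
s[0]='c' != 'b' -> 0
Sum: 1 + 0 + 0 + 0 + 0 + 0 + 0 + 0 + 1 + 1 + 0 = 3

3


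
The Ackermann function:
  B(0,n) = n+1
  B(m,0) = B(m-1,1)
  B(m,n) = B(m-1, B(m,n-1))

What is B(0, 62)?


B(0, 62) = 63
Result: B(0, 62) = 63

63


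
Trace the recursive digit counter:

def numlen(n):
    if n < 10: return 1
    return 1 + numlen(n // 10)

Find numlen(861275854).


numlen(861275854) = 1 + numlen(86127585)
numlen(86127585) = 1 + numlen(8612758)
numlen(8612758) = 1 + numlen(861275)
numlen(861275) = 1 + numlen(86127)
numlen(86127) = 1 + numlen(8612)
numlen(8612) = 1 + numlen(861)
numlen(861) = 1 + numlen(86)
numlen(86) = 1 + numlen(8)
numlen(8) = 1  (base case: 8 < 10)
Unwinding: 1 + 1 + 1 + 1 + 1 + 1 + 1 + 1 + 1 = 9

9


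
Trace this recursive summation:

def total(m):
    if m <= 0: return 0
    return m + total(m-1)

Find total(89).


total(89)
= 89 + 88 + 87 + 86 + 85 + 84 + 83 + 82 + 81 + 80 + 79 + 78 + 77 + 76 + 75 + 74 + 73 + 72 + 71 + 70 + 69 + 68 + 67 + 66 + 65 + 64 + 63 + 62 + 61 + 60 + 59 + 58 + 57 + 56 + 55 + 54 + 53 + 52 + 51 + 50 + 49 + 48 + 47 + 46 + 45 + 44 + 43 + 42 + 41 + 40 + 39 + 38 + 37 + 36 + 35 + 34 + 33 + 32 + 31 + 30 + 29 + 28 + 27 + 26 + 25 + 24 + 23 + 22 + 21 + 20 + 19 + 18 + 17 + 16 + 15 + 14 + 13 + 12 + 11 + 10 + 9 + 8 + 7 + 6 + 5 + 4 + 3 + 2 + 1 + total(0)
= 89 + 88 + 87 + 86 + 85 + 84 + 83 + 82 + 81 + 80 + 79 + 78 + 77 + 76 + 75 + 74 + 73 + 72 + 71 + 70 + 69 + 68 + 67 + 66 + 65 + 64 + 63 + 62 + 61 + 60 + 59 + 58 + 57 + 56 + 55 + 54 + 53 + 52 + 51 + 50 + 49 + 48 + 47 + 46 + 45 + 44 + 43 + 42 + 41 + 40 + 39 + 38 + 37 + 36 + 35 + 34 + 33 + 32 + 31 + 30 + 29 + 28 + 27 + 26 + 25 + 24 + 23 + 22 + 21 + 20 + 19 + 18 + 17 + 16 + 15 + 14 + 13 + 12 + 11 + 10 + 9 + 8 + 7 + 6 + 5 + 4 + 3 + 2 + 1 + 0
= 4005

4005


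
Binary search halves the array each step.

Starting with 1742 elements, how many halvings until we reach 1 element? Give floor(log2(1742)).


1742 / 2 = 871
871 / 2 = 435
435 / 2 = 217
217 / 2 = 108
108 / 2 = 54
54 / 2 = 27
27 / 2 = 13
13 / 2 = 6
6 / 2 = 3
3 / 2 = 1
Reached 1 after 10 halvings

10


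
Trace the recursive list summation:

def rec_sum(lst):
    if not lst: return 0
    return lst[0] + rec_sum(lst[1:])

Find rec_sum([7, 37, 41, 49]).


rec_sum([7, 37, 41, 49]) = 7 + rec_sum([37, 41, 49])
rec_sum([37, 41, 49]) = 37 + rec_sum([41, 49])
rec_sum([41, 49]) = 41 + rec_sum([49])
rec_sum([49]) = 49 + rec_sum([])
rec_sum([]) = 0  (base case)
Total: 7 + 37 + 41 + 49 + 0 = 134

134


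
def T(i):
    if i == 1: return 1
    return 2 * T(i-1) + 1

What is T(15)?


T(15) = 2 * T(14) + 1
T(14) = 2 * T(13) + 1
T(13) = 2 * T(12) + 1
T(12) = 2 * T(11) + 1
T(11) = 2 * T(10) + 1
T(10) = 2 * T(9) + 1
T(9) = 2 * T(8) + 1
T(8) = 2 * T(7) + 1
T(7) = 2 * T(6) + 1
T(6) = 2 * T(5) + 1
T(5) = 2 * T(4) + 1
T(4) = 2 * T(3) + 1
T(3) = 2 * T(2) + 1
T(2) = 2 * T(1) + 1
T(1) = 1  (base case)
T(2) = 2 * 1 + 1 = 3
T(3) = 2 * 3 + 1 = 7
T(4) = 2 * 7 + 1 = 15
T(5) = 2 * 15 + 1 = 31
T(6) = 2 * 31 + 1 = 63
T(7) = 2 * 63 + 1 = 127
T(8) = 2 * 127 + 1 = 255
T(9) = 2 * 255 + 1 = 511
T(10) = 2 * 511 + 1 = 1023
T(11) = 2 * 1023 + 1 = 2047
T(12) = 2 * 2047 + 1 = 4095
T(13) = 2 * 4095 + 1 = 8191
T(14) = 2 * 8191 + 1 = 16383
T(15) = 2 * 16383 + 1 = 32767

32767


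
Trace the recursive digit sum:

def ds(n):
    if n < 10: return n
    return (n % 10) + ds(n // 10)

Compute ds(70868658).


ds(70868658) = 8 + ds(7086865)
ds(7086865) = 5 + ds(708686)
ds(708686) = 6 + ds(70868)
ds(70868) = 8 + ds(7086)
ds(7086) = 6 + ds(708)
ds(708) = 8 + ds(70)
ds(70) = 0 + ds(7)
ds(7) = 7  (base case)
Total: 8 + 5 + 6 + 8 + 6 + 8 + 0 + 7 = 48

48


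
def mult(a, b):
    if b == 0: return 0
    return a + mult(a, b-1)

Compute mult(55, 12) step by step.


mult(55, 12) = 55 + mult(55, 11)
mult(55, 11) = 55 + mult(55, 10)
mult(55, 10) = 55 + mult(55, 9)
mult(55, 9) = 55 + mult(55, 8)
mult(55, 8) = 55 + mult(55, 7)
mult(55, 7) = 55 + mult(55, 6)
mult(55, 6) = 55 + mult(55, 5)
mult(55, 5) = 55 + mult(55, 4)
mult(55, 4) = 55 + mult(55, 3)
mult(55, 3) = 55 + mult(55, 2)
mult(55, 2) = 55 + mult(55, 1)
mult(55, 1) = 55 + mult(55, 0)
mult(55, 0) = 0  (base case)
Total: 55 + 55 + 55 + 55 + 55 + 55 + 55 + 55 + 55 + 55 + 55 + 55 + 0 = 660

660


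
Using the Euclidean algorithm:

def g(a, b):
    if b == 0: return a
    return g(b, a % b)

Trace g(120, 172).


g(120, 172) = g(172, 120)
g(172, 120) = g(120, 52)
g(120, 52) = g(52, 16)
g(52, 16) = g(16, 4)
g(16, 4) = g(4, 0)
g(4, 0) = 4  (base case)

4


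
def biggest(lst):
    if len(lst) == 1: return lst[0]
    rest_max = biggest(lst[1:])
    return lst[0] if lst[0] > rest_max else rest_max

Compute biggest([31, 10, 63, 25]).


biggest([31, 10, 63, 25]): compare 31 with biggest([10, 63, 25])
biggest([10, 63, 25]): compare 10 with biggest([63, 25])
biggest([63, 25]): compare 63 with biggest([25])
biggest([25]) = 25  (base case)
Compare 63 with 25 -> 63
Compare 10 with 63 -> 63
Compare 31 with 63 -> 63

63


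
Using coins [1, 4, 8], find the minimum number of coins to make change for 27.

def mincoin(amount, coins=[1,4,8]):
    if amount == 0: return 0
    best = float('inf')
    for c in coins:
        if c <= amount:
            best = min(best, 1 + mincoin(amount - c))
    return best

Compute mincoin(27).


Building up with DP:
mincoin(0) = 0
mincoin(1) = min(1+mincoin(0)=1+0=1) = 1
mincoin(2) = min(1+mincoin(1)=1+1=2) = 2
mincoin(3) = min(1+mincoin(2)=1+2=3) = 3
mincoin(4) = min(1+mincoin(3)=1+3=4, 1+mincoin(0)=1+0=1) = 1
mincoin(5) = min(1+mincoin(4)=1+1=2, 1+mincoin(1)=1+1=2) = 2
mincoin(6) = min(1+mincoin(5)=1+2=3, 1+mincoin(2)=1+2=3) = 3
mincoin(7) = min(1+mincoin(6)=1+3=4, 1+mincoin(3)=1+3=4) = 4
mincoin(8) = min(1+mincoin(7)=1+4=5, 1+mincoin(4)=1+1=2, 1+mincoin(0)=1+0=1) = 1
mincoin(9) = min(1+mincoin(8)=1+1=2, 1+mincoin(5)=1+2=3, 1+mincoin(1)=1+1=2) = 2
mincoin(10) = min(1+mincoin(9)=1+2=3, 1+mincoin(6)=1+3=4, 1+mincoin(2)=1+2=3) = 3
mincoin(11) = min(1+mincoin(10)=1+3=4, 1+mincoin(7)=1+4=5, 1+mincoin(3)=1+3=4) = 4
mincoin(12) = min(1+mincoin(11)=1+4=5, 1+mincoin(8)=1+1=2, 1+mincoin(4)=1+1=2) = 2
mincoin(13) = min(1+mincoin(12)=1+2=3, 1+mincoin(9)=1+2=3, 1+mincoin(5)=1+2=3) = 3
mincoin(14) = min(1+mincoin(13)=1+3=4, 1+mincoin(10)=1+3=4, 1+mincoin(6)=1+3=4) = 4
mincoin(15) = min(1+mincoin(14)=1+4=5, 1+mincoin(11)=1+4=5, 1+mincoin(7)=1+4=5) = 5
mincoin(16) = min(1+mincoin(15)=1+5=6, 1+mincoin(12)=1+2=3, 1+mincoin(8)=1+1=2) = 2
mincoin(17) = min(1+mincoin(16)=1+2=3, 1+mincoin(13)=1+3=4, 1+mincoin(9)=1+2=3) = 3
mincoin(18) = min(1+mincoin(17)=1+3=4, 1+mincoin(14)=1+4=5, 1+mincoin(10)=1+3=4) = 4
mincoin(19) = min(1+mincoin(18)=1+4=5, 1+mincoin(15)=1+5=6, 1+mincoin(11)=1+4=5) = 5
mincoin(20) = min(1+mincoin(19)=1+5=6, 1+mincoin(16)=1+2=3, 1+mincoin(12)=1+2=3) = 3
mincoin(21) = min(1+mincoin(20)=1+3=4, 1+mincoin(17)=1+3=4, 1+mincoin(13)=1+3=4) = 4
mincoin(22) = min(1+mincoin(21)=1+4=5, 1+mincoin(18)=1+4=5, 1+mincoin(14)=1+4=5) = 5
mincoin(23) = min(1+mincoin(22)=1+5=6, 1+mincoin(19)=1+5=6, 1+mincoin(15)=1+5=6) = 6
mincoin(24) = min(1+mincoin(23)=1+6=7, 1+mincoin(20)=1+3=4, 1+mincoin(16)=1+2=3) = 3
mincoin(25) = min(1+mincoin(24)=1+3=4, 1+mincoin(21)=1+4=5, 1+mincoin(17)=1+3=4) = 4
mincoin(26) = min(1+mincoin(25)=1+4=5, 1+mincoin(22)=1+5=6, 1+mincoin(18)=1+4=5) = 5
mincoin(27) = min(1+mincoin(26)=1+5=6, 1+mincoin(23)=1+6=7, 1+mincoin(19)=1+5=6) = 6

6


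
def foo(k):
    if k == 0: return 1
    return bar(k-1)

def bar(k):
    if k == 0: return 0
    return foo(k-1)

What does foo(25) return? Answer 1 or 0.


foo(25) = bar(24)
bar(24) = foo(23)
foo(23) = bar(22)
bar(22) = foo(21)
foo(21) = bar(20)
bar(20) = foo(19)
foo(19) = bar(18)
bar(18) = foo(17)
foo(17) = bar(16)
bar(16) = foo(15)
foo(15) = bar(14)
bar(14) = foo(13)
foo(13) = bar(12)
bar(12) = foo(11)
foo(11) = bar(10)
bar(10) = foo(9)
foo(9) = bar(8)
bar(8) = foo(7)
foo(7) = bar(6)
bar(6) = foo(5)
foo(5) = bar(4)
bar(4) = foo(3)
foo(3) = bar(2)
bar(2) = foo(1)
foo(1) = bar(0)
bar(0) = 0  (base case)
Result: 0

0


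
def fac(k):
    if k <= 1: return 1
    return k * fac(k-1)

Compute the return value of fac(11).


fac(11)
= 11 * fac(10)
= 11 * 10 * fac(9)
= 11 * 10 * 9 * fac(8)
= 11 * 10 * 9 * 8 * fac(7)
= 11 * 10 * 9 * 8 * 7 * fac(6)
= 11 * 10 * 9 * 8 * 7 * 6 * fac(5)
= 11 * 10 * 9 * 8 * 7 * 6 * 5 * fac(4)
= 11 * 10 * 9 * 8 * 7 * 6 * 5 * 4 * fac(3)
= 11 * 10 * 9 * 8 * 7 * 6 * 5 * 4 * 3 * fac(2)
= 11 * 10 * 9 * 8 * 7 * 6 * 5 * 4 * 3 * 2 * fac(1)
= 11 * 10 * 9 * 8 * 7 * 6 * 5 * 4 * 3 * 2 * 1
= 39916800

39916800


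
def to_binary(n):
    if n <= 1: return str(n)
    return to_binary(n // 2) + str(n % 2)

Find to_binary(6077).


to_binary(6077) = to_binary(3038) + '1'
to_binary(3038) = to_binary(1519) + '0'
to_binary(1519) = to_binary(759) + '1'
to_binary(759) = to_binary(379) + '1'
to_binary(379) = to_binary(189) + '1'
to_binary(189) = to_binary(94) + '1'
to_binary(94) = to_binary(47) + '0'
to_binary(47) = to_binary(23) + '1'
to_binary(23) = to_binary(11) + '1'
to_binary(11) = to_binary(5) + '1'
to_binary(5) = to_binary(2) + '1'
to_binary(2) = to_binary(1) + '0'
to_binary(1) = '1'  (base case)
Concatenating: '1' + '0' + '1' + '1' + '1' + '1' + '0' + '1' + '1' + '1' + '1' + '0' + '1' = '1011110111101'

1011110111101


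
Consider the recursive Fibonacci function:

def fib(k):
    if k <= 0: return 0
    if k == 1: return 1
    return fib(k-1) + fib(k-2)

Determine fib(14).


Computing fib(14) bottom-up:
fib(0) = 0
fib(1) = 1
fib(2) = fib(1) + fib(0) = 1 + 0 = 1
fib(3) = fib(2) + fib(1) = 1 + 1 = 2
fib(4) = fib(3) + fib(2) = 2 + 1 = 3
fib(5) = fib(4) + fib(3) = 3 + 2 = 5
fib(6) = fib(5) + fib(4) = 5 + 3 = 8
fib(7) = fib(6) + fib(5) = 8 + 5 = 13
fib(8) = fib(7) + fib(6) = 13 + 8 = 21
fib(9) = fib(8) + fib(7) = 21 + 13 = 34
fib(10) = fib(9) + fib(8) = 34 + 21 = 55
fib(11) = fib(10) + fib(9) = 55 + 34 = 89
fib(12) = fib(11) + fib(10) = 89 + 55 = 144
fib(13) = fib(12) + fib(11) = 144 + 89 = 233
fib(14) = fib(13) + fib(12) = 233 + 144 = 377

377


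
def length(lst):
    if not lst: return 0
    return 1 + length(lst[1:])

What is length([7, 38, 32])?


length([7, 38, 32]) = 1 + length([38, 32])
length([38, 32]) = 1 + length([32])
length([32]) = 1 + length([])
length([]) = 0  (base case)
Unwinding: 1 + 1 + 1 + 0 = 3

3


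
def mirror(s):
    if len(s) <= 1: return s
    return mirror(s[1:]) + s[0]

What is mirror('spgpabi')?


mirror('spgpabi') = mirror('pgpabi') + 's'
mirror('pgpabi') = mirror('gpabi') + 'p'
mirror('gpabi') = mirror('pabi') + 'g'
mirror('pabi') = mirror('abi') + 'p'
mirror('abi') = mirror('bi') + 'a'
mirror('bi') = mirror('i') + 'b'
mirror('i') = 'i'  (base case)
Concatenating: 'i' + 'b' + 'a' + 'p' + 'g' + 'p' + 's' = 'ibapgps'

ibapgps


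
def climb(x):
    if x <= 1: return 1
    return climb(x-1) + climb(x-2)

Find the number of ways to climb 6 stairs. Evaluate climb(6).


Building up from base cases:
climb(0) = 1
climb(1) = 1
climb(2) = climb(1) + climb(0) = 1 + 1 = 2
climb(3) = climb(2) + climb(1) = 2 + 1 = 3
climb(4) = climb(3) + climb(2) = 3 + 2 = 5
climb(5) = climb(4) + climb(3) = 5 + 3 = 8
climb(6) = climb(5) + climb(4) = 8 + 5 = 13

13


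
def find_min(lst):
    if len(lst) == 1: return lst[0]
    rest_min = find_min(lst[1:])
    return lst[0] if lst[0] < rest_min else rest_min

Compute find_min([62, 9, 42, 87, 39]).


find_min([62, 9, 42, 87, 39]): compare 62 with find_min([9, 42, 87, 39])
find_min([9, 42, 87, 39]): compare 9 with find_min([42, 87, 39])
find_min([42, 87, 39]): compare 42 with find_min([87, 39])
find_min([87, 39]): compare 87 with find_min([39])
find_min([39]) = 39  (base case)
Compare 87 with 39 -> 39
Compare 42 with 39 -> 39
Compare 9 with 39 -> 9
Compare 62 with 9 -> 9

9


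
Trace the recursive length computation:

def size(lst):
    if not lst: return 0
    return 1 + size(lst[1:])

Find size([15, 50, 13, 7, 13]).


size([15, 50, 13, 7, 13]) = 1 + size([50, 13, 7, 13])
size([50, 13, 7, 13]) = 1 + size([13, 7, 13])
size([13, 7, 13]) = 1 + size([7, 13])
size([7, 13]) = 1 + size([13])
size([13]) = 1 + size([])
size([]) = 0  (base case)
Unwinding: 1 + 1 + 1 + 1 + 1 + 0 = 5

5


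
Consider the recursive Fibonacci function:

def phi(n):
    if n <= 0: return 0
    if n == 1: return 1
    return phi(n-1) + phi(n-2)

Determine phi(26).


Computing phi(26) bottom-up:
phi(0) = 0
phi(1) = 1
phi(2) = phi(1) + phi(0) = 1 + 0 = 1
phi(3) = phi(2) + phi(1) = 1 + 1 = 2
phi(4) = phi(3) + phi(2) = 2 + 1 = 3
phi(5) = phi(4) + phi(3) = 3 + 2 = 5
phi(6) = phi(5) + phi(4) = 5 + 3 = 8
phi(7) = phi(6) + phi(5) = 8 + 5 = 13
phi(8) = phi(7) + phi(6) = 13 + 8 = 21
phi(9) = phi(8) + phi(7) = 21 + 13 = 34
phi(10) = phi(9) + phi(8) = 34 + 21 = 55
phi(11) = phi(10) + phi(9) = 55 + 34 = 89
phi(12) = phi(11) + phi(10) = 89 + 55 = 144
phi(13) = phi(12) + phi(11) = 144 + 89 = 233
phi(14) = phi(13) + phi(12) = 233 + 144 = 377
phi(15) = phi(14) + phi(13) = 377 + 233 = 610
phi(16) = phi(15) + phi(14) = 610 + 377 = 987
phi(17) = phi(16) + phi(15) = 987 + 610 = 1597
phi(18) = phi(17) + phi(16) = 1597 + 987 = 2584
phi(19) = phi(18) + phi(17) = 2584 + 1597 = 4181
phi(20) = phi(19) + phi(18) = 4181 + 2584 = 6765
phi(21) = phi(20) + phi(19) = 6765 + 4181 = 10946
phi(22) = phi(21) + phi(20) = 10946 + 6765 = 17711
phi(23) = phi(22) + phi(21) = 17711 + 10946 = 28657
phi(24) = phi(23) + phi(22) = 28657 + 17711 = 46368
phi(25) = phi(24) + phi(23) = 46368 + 28657 = 75025
phi(26) = phi(25) + phi(24) = 75025 + 46368 = 121393

121393


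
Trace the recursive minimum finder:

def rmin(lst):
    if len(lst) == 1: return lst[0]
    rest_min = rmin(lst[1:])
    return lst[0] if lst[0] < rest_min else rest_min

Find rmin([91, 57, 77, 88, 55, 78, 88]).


rmin([91, 57, 77, 88, 55, 78, 88]): compare 91 with rmin([57, 77, 88, 55, 78, 88])
rmin([57, 77, 88, 55, 78, 88]): compare 57 with rmin([77, 88, 55, 78, 88])
rmin([77, 88, 55, 78, 88]): compare 77 with rmin([88, 55, 78, 88])
rmin([88, 55, 78, 88]): compare 88 with rmin([55, 78, 88])
rmin([55, 78, 88]): compare 55 with rmin([78, 88])
rmin([78, 88]): compare 78 with rmin([88])
rmin([88]) = 88  (base case)
Compare 78 with 88 -> 78
Compare 55 with 78 -> 55
Compare 88 with 55 -> 55
Compare 77 with 55 -> 55
Compare 57 with 55 -> 55
Compare 91 with 55 -> 55

55


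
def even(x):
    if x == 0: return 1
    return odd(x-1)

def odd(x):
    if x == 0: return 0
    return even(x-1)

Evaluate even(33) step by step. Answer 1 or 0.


even(33) = odd(32)
odd(32) = even(31)
even(31) = odd(30)
odd(30) = even(29)
even(29) = odd(28)
odd(28) = even(27)
even(27) = odd(26)
odd(26) = even(25)
even(25) = odd(24)
odd(24) = even(23)
even(23) = odd(22)
odd(22) = even(21)
even(21) = odd(20)
odd(20) = even(19)
even(19) = odd(18)
odd(18) = even(17)
even(17) = odd(16)
odd(16) = even(15)
even(15) = odd(14)
odd(14) = even(13)
even(13) = odd(12)
odd(12) = even(11)
even(11) = odd(10)
odd(10) = even(9)
even(9) = odd(8)
odd(8) = even(7)
even(7) = odd(6)
odd(6) = even(5)
even(5) = odd(4)
odd(4) = even(3)
even(3) = odd(2)
odd(2) = even(1)
even(1) = odd(0)
odd(0) = 0  (base case)
Result: 0

0


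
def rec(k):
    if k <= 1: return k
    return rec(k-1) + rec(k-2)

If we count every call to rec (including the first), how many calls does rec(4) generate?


Let C(n) = total calls for rec(n)
C(0) = 1, C(1) = 1
C(2) = 1 + C(1) + C(0) = 1 + 1 + 1 = 3
C(3) = 1 + C(2) + C(1) = 1 + 3 + 1 = 5
C(4) = 1 + C(3) + C(2) = 1 + 5 + 3 = 9

9


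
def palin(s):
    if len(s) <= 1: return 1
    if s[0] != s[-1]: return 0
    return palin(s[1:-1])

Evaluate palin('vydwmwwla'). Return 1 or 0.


palin('vydwmwwla'): s[0]='v' != s[-1]='a' -> return 0
Result: 0 (not a palindrome)

0


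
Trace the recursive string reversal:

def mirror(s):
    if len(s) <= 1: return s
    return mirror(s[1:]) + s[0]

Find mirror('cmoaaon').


mirror('cmoaaon') = mirror('moaaon') + 'c'
mirror('moaaon') = mirror('oaaon') + 'm'
mirror('oaaon') = mirror('aaon') + 'o'
mirror('aaon') = mirror('aon') + 'a'
mirror('aon') = mirror('on') + 'a'
mirror('on') = mirror('n') + 'o'
mirror('n') = 'n'  (base case)
Concatenating: 'n' + 'o' + 'a' + 'a' + 'o' + 'm' + 'c' = 'noaaomc'

noaaomc


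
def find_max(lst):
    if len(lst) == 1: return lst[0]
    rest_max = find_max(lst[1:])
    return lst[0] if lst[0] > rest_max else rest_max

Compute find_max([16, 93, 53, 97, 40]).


find_max([16, 93, 53, 97, 40]): compare 16 with find_max([93, 53, 97, 40])
find_max([93, 53, 97, 40]): compare 93 with find_max([53, 97, 40])
find_max([53, 97, 40]): compare 53 with find_max([97, 40])
find_max([97, 40]): compare 97 with find_max([40])
find_max([40]) = 40  (base case)
Compare 97 with 40 -> 97
Compare 53 with 97 -> 97
Compare 93 with 97 -> 97
Compare 16 with 97 -> 97

97


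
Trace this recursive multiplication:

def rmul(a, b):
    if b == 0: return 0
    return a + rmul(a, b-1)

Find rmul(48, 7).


rmul(48, 7) = 48 + rmul(48, 6)
rmul(48, 6) = 48 + rmul(48, 5)
rmul(48, 5) = 48 + rmul(48, 4)
rmul(48, 4) = 48 + rmul(48, 3)
rmul(48, 3) = 48 + rmul(48, 2)
rmul(48, 2) = 48 + rmul(48, 1)
rmul(48, 1) = 48 + rmul(48, 0)
rmul(48, 0) = 0  (base case)
Total: 48 + 48 + 48 + 48 + 48 + 48 + 48 + 0 = 336

336


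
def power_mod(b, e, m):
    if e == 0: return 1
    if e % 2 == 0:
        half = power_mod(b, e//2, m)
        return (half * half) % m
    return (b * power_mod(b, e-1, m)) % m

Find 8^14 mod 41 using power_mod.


power_mod(8, 14, 41): e is even, compute power_mod(8, 7, 41)
  power_mod(8, 7, 41): e is odd, compute power_mod(8, 6, 41)
    power_mod(8, 6, 41): e is even, compute power_mod(8, 3, 41)
      power_mod(8, 3, 41): e is odd, compute power_mod(8, 2, 41)
        power_mod(8, 2, 41): e is even, compute power_mod(8, 1, 41)
          power_mod(8, 1, 41): e is odd, compute power_mod(8, 0, 41)
          power_mod(8, 0, 41) = 1
          (8 * 1) % 41 = 8
        half=8, (8*8) % 41 = 23
      (8 * 23) % 41 = 20
    half=20, (20*20) % 41 = 31
  (8 * 31) % 41 = 2
half=2, (2*2) % 41 = 4

4


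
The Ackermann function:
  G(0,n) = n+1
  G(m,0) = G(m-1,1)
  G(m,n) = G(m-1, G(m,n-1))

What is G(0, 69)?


G(0, 69) = 70
Result: G(0, 69) = 70

70


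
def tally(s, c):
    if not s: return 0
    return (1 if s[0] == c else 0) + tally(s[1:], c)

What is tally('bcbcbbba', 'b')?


s[0]='b' == 'b' -> 1
s[0]='c' != 'b' -> 0
s[0]='b' == 'b' -> 1
s[0]='c' != 'b' -> 0
s[0]='b' == 'b' -> 1
s[0]='b' == 'b' -> 1
s[0]='b' == 'b' -> 1
s[0]='a' != 'b' -> 0
Sum: 1 + 0 + 1 + 0 + 1 + 1 + 1 + 0 = 5

5


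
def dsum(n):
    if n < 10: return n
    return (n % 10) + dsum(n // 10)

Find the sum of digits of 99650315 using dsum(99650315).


dsum(99650315) = 5 + dsum(9965031)
dsum(9965031) = 1 + dsum(996503)
dsum(996503) = 3 + dsum(99650)
dsum(99650) = 0 + dsum(9965)
dsum(9965) = 5 + dsum(996)
dsum(996) = 6 + dsum(99)
dsum(99) = 9 + dsum(9)
dsum(9) = 9  (base case)
Total: 5 + 1 + 3 + 0 + 5 + 6 + 9 + 9 = 38

38


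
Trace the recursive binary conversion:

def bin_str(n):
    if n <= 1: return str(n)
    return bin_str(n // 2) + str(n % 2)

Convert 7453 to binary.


bin_str(7453) = bin_str(3726) + '1'
bin_str(3726) = bin_str(1863) + '0'
bin_str(1863) = bin_str(931) + '1'
bin_str(931) = bin_str(465) + '1'
bin_str(465) = bin_str(232) + '1'
bin_str(232) = bin_str(116) + '0'
bin_str(116) = bin_str(58) + '0'
bin_str(58) = bin_str(29) + '0'
bin_str(29) = bin_str(14) + '1'
bin_str(14) = bin_str(7) + '0'
bin_str(7) = bin_str(3) + '1'
bin_str(3) = bin_str(1) + '1'
bin_str(1) = '1'  (base case)
Concatenating: '1' + '1' + '1' + '0' + '1' + '0' + '0' + '0' + '1' + '1' + '1' + '0' + '1' = '1110100011101'

1110100011101


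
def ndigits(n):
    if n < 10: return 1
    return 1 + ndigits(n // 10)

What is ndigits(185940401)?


ndigits(185940401) = 1 + ndigits(18594040)
ndigits(18594040) = 1 + ndigits(1859404)
ndigits(1859404) = 1 + ndigits(185940)
ndigits(185940) = 1 + ndigits(18594)
ndigits(18594) = 1 + ndigits(1859)
ndigits(1859) = 1 + ndigits(185)
ndigits(185) = 1 + ndigits(18)
ndigits(18) = 1 + ndigits(1)
ndigits(1) = 1  (base case: 1 < 10)
Unwinding: 1 + 1 + 1 + 1 + 1 + 1 + 1 + 1 + 1 = 9

9


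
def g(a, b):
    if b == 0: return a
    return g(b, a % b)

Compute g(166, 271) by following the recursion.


g(166, 271) = g(271, 166)
g(271, 166) = g(166, 105)
g(166, 105) = g(105, 61)
g(105, 61) = g(61, 44)
g(61, 44) = g(44, 17)
g(44, 17) = g(17, 10)
g(17, 10) = g(10, 7)
g(10, 7) = g(7, 3)
g(7, 3) = g(3, 1)
g(3, 1) = g(1, 0)
g(1, 0) = 1  (base case)

1


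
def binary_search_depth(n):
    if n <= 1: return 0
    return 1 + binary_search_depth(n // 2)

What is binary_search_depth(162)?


162 / 2 = 81
81 / 2 = 40
40 / 2 = 20
20 / 2 = 10
10 / 2 = 5
5 / 2 = 2
2 / 2 = 1
Reached 1 after 7 halvings

7


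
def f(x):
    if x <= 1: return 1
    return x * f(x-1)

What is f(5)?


f(5)
= 5 * f(4)
= 5 * 4 * f(3)
= 5 * 4 * 3 * f(2)
= 5 * 4 * 3 * 2 * f(1)
= 5 * 4 * 3 * 2 * 1
= 120

120


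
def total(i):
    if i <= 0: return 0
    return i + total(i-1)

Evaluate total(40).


total(40)
= 40 + 39 + 38 + 37 + 36 + 35 + 34 + 33 + 32 + 31 + 30 + 29 + 28 + 27 + 26 + 25 + 24 + 23 + 22 + 21 + 20 + 19 + 18 + 17 + 16 + 15 + 14 + 13 + 12 + 11 + 10 + 9 + 8 + 7 + 6 + 5 + 4 + 3 + 2 + 1 + total(0)
= 40 + 39 + 38 + 37 + 36 + 35 + 34 + 33 + 32 + 31 + 30 + 29 + 28 + 27 + 26 + 25 + 24 + 23 + 22 + 21 + 20 + 19 + 18 + 17 + 16 + 15 + 14 + 13 + 12 + 11 + 10 + 9 + 8 + 7 + 6 + 5 + 4 + 3 + 2 + 1 + 0
= 820

820


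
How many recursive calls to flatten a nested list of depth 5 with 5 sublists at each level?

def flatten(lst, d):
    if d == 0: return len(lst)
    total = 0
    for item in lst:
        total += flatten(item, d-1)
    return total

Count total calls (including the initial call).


At depth 0 (root): 1 call
At depth 1: each of 1 parents calls flatten on 5 children = 5 calls
At depth 2: each of 5 parents calls flatten on 5 children = 25 calls
At depth 3: each of 25 parents calls flatten on 5 children = 125 calls
At depth 4: each of 125 parents calls flatten on 5 children = 625 calls
At depth 5: each of 625 parents calls flatten on 5 children = 3125 calls
Total: 1 + 5 + 25 + 125 + 625 + 3125 = 3906

3906


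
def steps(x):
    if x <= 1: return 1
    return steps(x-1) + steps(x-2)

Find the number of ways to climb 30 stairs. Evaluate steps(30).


Building up from base cases:
steps(0) = 1
steps(1) = 1
steps(2) = steps(1) + steps(0) = 1 + 1 = 2
steps(3) = steps(2) + steps(1) = 2 + 1 = 3
steps(4) = steps(3) + steps(2) = 3 + 2 = 5
steps(5) = steps(4) + steps(3) = 5 + 3 = 8
steps(6) = steps(5) + steps(4) = 8 + 5 = 13
steps(7) = steps(6) + steps(5) = 13 + 8 = 21
steps(8) = steps(7) + steps(6) = 21 + 13 = 34
steps(9) = steps(8) + steps(7) = 34 + 21 = 55
steps(10) = steps(9) + steps(8) = 55 + 34 = 89
steps(11) = steps(10) + steps(9) = 89 + 55 = 144
steps(12) = steps(11) + steps(10) = 144 + 89 = 233
steps(13) = steps(12) + steps(11) = 233 + 144 = 377
steps(14) = steps(13) + steps(12) = 377 + 233 = 610
steps(15) = steps(14) + steps(13) = 610 + 377 = 987
steps(16) = steps(15) + steps(14) = 987 + 610 = 1597
steps(17) = steps(16) + steps(15) = 1597 + 987 = 2584
steps(18) = steps(17) + steps(16) = 2584 + 1597 = 4181
steps(19) = steps(18) + steps(17) = 4181 + 2584 = 6765
steps(20) = steps(19) + steps(18) = 6765 + 4181 = 10946
steps(21) = steps(20) + steps(19) = 10946 + 6765 = 17711
steps(22) = steps(21) + steps(20) = 17711 + 10946 = 28657
steps(23) = steps(22) + steps(21) = 28657 + 17711 = 46368
steps(24) = steps(23) + steps(22) = 46368 + 28657 = 75025
steps(25) = steps(24) + steps(23) = 75025 + 46368 = 121393
steps(26) = steps(25) + steps(24) = 121393 + 75025 = 196418
steps(27) = steps(26) + steps(25) = 196418 + 121393 = 317811
steps(28) = steps(27) + steps(26) = 317811 + 196418 = 514229
steps(29) = steps(28) + steps(27) = 514229 + 317811 = 832040
steps(30) = steps(29) + steps(28) = 832040 + 514229 = 1346269

1346269


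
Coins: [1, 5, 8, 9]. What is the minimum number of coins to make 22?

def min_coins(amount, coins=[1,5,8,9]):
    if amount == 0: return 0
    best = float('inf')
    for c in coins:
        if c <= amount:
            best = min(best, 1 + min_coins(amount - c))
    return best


Building up with DP:
min_coins(0) = 0
min_coins(1) = min(1+min_coins(0)=1+0=1) = 1
min_coins(2) = min(1+min_coins(1)=1+1=2) = 2
min_coins(3) = min(1+min_coins(2)=1+2=3) = 3
min_coins(4) = min(1+min_coins(3)=1+3=4) = 4
min_coins(5) = min(1+min_coins(4)=1+4=5, 1+min_coins(0)=1+0=1) = 1
min_coins(6) = min(1+min_coins(5)=1+1=2, 1+min_coins(1)=1+1=2) = 2
min_coins(7) = min(1+min_coins(6)=1+2=3, 1+min_coins(2)=1+2=3) = 3
min_coins(8) = min(1+min_coins(7)=1+3=4, 1+min_coins(3)=1+3=4, 1+min_coins(0)=1+0=1) = 1
min_coins(9) = min(1+min_coins(8)=1+1=2, 1+min_coins(4)=1+4=5, 1+min_coins(1)=1+1=2, 1+min_coins(0)=1+0=1) = 1
min_coins(10) = min(1+min_coins(9)=1+1=2, 1+min_coins(5)=1+1=2, 1+min_coins(2)=1+2=3, 1+min_coins(1)=1+1=2) = 2
min_coins(11) = min(1+min_coins(10)=1+2=3, 1+min_coins(6)=1+2=3, 1+min_coins(3)=1+3=4, 1+min_coins(2)=1+2=3) = 3
min_coins(12) = min(1+min_coins(11)=1+3=4, 1+min_coins(7)=1+3=4, 1+min_coins(4)=1+4=5, 1+min_coins(3)=1+3=4) = 4
min_coins(13) = min(1+min_coins(12)=1+4=5, 1+min_coins(8)=1+1=2, 1+min_coins(5)=1+1=2, 1+min_coins(4)=1+4=5) = 2
min_coins(14) = min(1+min_coins(13)=1+2=3, 1+min_coins(9)=1+1=2, 1+min_coins(6)=1+2=3, 1+min_coins(5)=1+1=2) = 2
min_coins(15) = min(1+min_coins(14)=1+2=3, 1+min_coins(10)=1+2=3, 1+min_coins(7)=1+3=4, 1+min_coins(6)=1+2=3) = 3
min_coins(16) = min(1+min_coins(15)=1+3=4, 1+min_coins(11)=1+3=4, 1+min_coins(8)=1+1=2, 1+min_coins(7)=1+3=4) = 2
min_coins(17) = min(1+min_coins(16)=1+2=3, 1+min_coins(12)=1+4=5, 1+min_coins(9)=1+1=2, 1+min_coins(8)=1+1=2) = 2
min_coins(18) = min(1+min_coins(17)=1+2=3, 1+min_coins(13)=1+2=3, 1+min_coins(10)=1+2=3, 1+min_coins(9)=1+1=2) = 2
min_coins(19) = min(1+min_coins(18)=1+2=3, 1+min_coins(14)=1+2=3, 1+min_coins(11)=1+3=4, 1+min_coins(10)=1+2=3) = 3
min_coins(20) = min(1+min_coins(19)=1+3=4, 1+min_coins(15)=1+3=4, 1+min_coins(12)=1+4=5, 1+min_coins(11)=1+3=4) = 4
min_coins(21) = min(1+min_coins(20)=1+4=5, 1+min_coins(16)=1+2=3, 1+min_coins(13)=1+2=3, 1+min_coins(12)=1+4=5) = 3
min_coins(22) = min(1+min_coins(21)=1+3=4, 1+min_coins(17)=1+2=3, 1+min_coins(14)=1+2=3, 1+min_coins(13)=1+2=3) = 3

3


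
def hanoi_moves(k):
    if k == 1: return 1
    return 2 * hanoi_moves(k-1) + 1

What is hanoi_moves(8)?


hanoi_moves(8) = 2 * hanoi_moves(7) + 1
hanoi_moves(7) = 2 * hanoi_moves(6) + 1
hanoi_moves(6) = 2 * hanoi_moves(5) + 1
hanoi_moves(5) = 2 * hanoi_moves(4) + 1
hanoi_moves(4) = 2 * hanoi_moves(3) + 1
hanoi_moves(3) = 2 * hanoi_moves(2) + 1
hanoi_moves(2) = 2 * hanoi_moves(1) + 1
hanoi_moves(1) = 1  (base case)
hanoi_moves(2) = 2 * 1 + 1 = 3
hanoi_moves(3) = 2 * 3 + 1 = 7
hanoi_moves(4) = 2 * 7 + 1 = 15
hanoi_moves(5) = 2 * 15 + 1 = 31
hanoi_moves(6) = 2 * 31 + 1 = 63
hanoi_moves(7) = 2 * 63 + 1 = 127
hanoi_moves(8) = 2 * 127 + 1 = 255

255
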